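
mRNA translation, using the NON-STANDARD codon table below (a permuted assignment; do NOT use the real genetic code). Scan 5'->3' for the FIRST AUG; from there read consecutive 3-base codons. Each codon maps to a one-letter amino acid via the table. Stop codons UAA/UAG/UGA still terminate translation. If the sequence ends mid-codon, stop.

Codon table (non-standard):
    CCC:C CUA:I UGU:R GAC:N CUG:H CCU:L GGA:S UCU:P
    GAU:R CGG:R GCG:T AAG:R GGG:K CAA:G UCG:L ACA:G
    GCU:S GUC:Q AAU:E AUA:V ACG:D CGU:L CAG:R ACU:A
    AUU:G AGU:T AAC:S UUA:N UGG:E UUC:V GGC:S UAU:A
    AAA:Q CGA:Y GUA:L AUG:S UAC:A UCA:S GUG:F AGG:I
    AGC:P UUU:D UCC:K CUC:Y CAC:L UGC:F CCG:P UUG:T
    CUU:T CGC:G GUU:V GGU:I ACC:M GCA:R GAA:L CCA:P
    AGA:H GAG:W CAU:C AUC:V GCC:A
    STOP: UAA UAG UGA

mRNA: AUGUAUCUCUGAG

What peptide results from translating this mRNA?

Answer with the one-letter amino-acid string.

start AUG at pos 0
pos 0: AUG -> S; peptide=S
pos 3: UAU -> A; peptide=SA
pos 6: CUC -> Y; peptide=SAY
pos 9: UGA -> STOP

Answer: SAY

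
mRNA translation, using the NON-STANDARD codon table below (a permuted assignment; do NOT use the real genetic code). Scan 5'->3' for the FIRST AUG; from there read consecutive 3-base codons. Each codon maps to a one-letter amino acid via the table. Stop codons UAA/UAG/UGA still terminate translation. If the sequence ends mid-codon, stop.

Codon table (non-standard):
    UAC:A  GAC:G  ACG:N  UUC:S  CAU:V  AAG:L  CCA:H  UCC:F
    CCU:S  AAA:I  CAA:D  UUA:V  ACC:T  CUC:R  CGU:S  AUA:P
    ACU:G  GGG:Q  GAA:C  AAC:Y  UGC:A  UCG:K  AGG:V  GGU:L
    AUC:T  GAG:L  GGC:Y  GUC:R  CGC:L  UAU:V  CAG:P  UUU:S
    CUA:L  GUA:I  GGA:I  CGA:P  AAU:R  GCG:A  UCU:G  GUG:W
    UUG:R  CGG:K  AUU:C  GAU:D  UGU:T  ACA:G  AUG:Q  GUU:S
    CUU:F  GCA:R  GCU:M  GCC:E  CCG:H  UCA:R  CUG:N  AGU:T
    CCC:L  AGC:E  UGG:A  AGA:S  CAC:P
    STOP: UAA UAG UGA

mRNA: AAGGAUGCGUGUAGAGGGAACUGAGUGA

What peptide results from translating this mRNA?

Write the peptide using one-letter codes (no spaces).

Answer: QSILIGL

Derivation:
start AUG at pos 4
pos 4: AUG -> Q; peptide=Q
pos 7: CGU -> S; peptide=QS
pos 10: GUA -> I; peptide=QSI
pos 13: GAG -> L; peptide=QSIL
pos 16: GGA -> I; peptide=QSILI
pos 19: ACU -> G; peptide=QSILIG
pos 22: GAG -> L; peptide=QSILIGL
pos 25: UGA -> STOP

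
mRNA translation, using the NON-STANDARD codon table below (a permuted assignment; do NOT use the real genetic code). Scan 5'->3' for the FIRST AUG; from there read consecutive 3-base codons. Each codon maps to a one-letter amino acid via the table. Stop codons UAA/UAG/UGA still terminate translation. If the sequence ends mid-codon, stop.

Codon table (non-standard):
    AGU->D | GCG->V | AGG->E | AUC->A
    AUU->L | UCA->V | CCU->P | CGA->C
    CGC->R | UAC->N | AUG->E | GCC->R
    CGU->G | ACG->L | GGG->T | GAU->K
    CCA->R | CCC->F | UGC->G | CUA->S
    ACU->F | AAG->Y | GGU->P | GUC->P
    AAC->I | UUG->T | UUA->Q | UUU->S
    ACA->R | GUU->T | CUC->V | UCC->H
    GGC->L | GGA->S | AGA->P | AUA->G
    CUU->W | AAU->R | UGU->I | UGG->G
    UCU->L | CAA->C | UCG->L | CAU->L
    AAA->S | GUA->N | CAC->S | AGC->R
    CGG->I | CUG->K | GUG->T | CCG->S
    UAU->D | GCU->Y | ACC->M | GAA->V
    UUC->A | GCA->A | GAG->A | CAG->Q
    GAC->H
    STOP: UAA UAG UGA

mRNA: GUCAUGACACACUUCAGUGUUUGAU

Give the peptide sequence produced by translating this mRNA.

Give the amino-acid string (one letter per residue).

start AUG at pos 3
pos 3: AUG -> E; peptide=E
pos 6: ACA -> R; peptide=ER
pos 9: CAC -> S; peptide=ERS
pos 12: UUC -> A; peptide=ERSA
pos 15: AGU -> D; peptide=ERSAD
pos 18: GUU -> T; peptide=ERSADT
pos 21: UGA -> STOP

Answer: ERSADT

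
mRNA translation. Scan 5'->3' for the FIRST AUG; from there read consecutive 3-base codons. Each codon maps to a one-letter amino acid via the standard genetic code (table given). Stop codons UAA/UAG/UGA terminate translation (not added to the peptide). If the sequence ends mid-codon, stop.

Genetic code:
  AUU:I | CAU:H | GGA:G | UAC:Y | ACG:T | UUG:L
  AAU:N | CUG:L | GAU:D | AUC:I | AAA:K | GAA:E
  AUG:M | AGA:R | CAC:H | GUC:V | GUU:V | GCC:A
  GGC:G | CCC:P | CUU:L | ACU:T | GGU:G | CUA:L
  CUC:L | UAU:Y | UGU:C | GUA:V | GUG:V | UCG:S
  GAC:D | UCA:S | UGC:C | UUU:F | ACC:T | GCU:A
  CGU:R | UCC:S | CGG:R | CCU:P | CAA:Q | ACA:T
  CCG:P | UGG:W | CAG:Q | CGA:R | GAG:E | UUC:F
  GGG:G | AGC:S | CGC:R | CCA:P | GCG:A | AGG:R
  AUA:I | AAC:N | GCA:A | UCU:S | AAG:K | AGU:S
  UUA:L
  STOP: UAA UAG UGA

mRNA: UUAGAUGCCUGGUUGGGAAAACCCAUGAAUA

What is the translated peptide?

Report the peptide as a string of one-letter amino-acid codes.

start AUG at pos 4
pos 4: AUG -> M; peptide=M
pos 7: CCU -> P; peptide=MP
pos 10: GGU -> G; peptide=MPG
pos 13: UGG -> W; peptide=MPGW
pos 16: GAA -> E; peptide=MPGWE
pos 19: AAC -> N; peptide=MPGWEN
pos 22: CCA -> P; peptide=MPGWENP
pos 25: UGA -> STOP

Answer: MPGWENP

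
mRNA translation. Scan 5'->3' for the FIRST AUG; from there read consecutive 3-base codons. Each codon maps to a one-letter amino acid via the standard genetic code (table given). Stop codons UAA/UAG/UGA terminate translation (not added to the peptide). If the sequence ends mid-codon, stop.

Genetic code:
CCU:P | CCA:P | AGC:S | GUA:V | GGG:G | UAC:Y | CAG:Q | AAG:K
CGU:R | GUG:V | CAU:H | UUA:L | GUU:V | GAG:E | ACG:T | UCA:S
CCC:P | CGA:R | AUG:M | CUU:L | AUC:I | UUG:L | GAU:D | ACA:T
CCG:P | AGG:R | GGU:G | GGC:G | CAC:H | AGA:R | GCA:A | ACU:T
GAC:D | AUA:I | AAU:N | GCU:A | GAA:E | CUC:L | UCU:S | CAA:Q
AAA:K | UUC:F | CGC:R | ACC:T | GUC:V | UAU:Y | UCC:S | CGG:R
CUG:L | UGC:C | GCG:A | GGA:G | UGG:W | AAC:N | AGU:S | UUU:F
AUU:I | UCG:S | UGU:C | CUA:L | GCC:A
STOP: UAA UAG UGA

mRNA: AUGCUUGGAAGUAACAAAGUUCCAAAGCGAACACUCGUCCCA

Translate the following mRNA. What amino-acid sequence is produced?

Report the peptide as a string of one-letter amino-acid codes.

start AUG at pos 0
pos 0: AUG -> M; peptide=M
pos 3: CUU -> L; peptide=ML
pos 6: GGA -> G; peptide=MLG
pos 9: AGU -> S; peptide=MLGS
pos 12: AAC -> N; peptide=MLGSN
pos 15: AAA -> K; peptide=MLGSNK
pos 18: GUU -> V; peptide=MLGSNKV
pos 21: CCA -> P; peptide=MLGSNKVP
pos 24: AAG -> K; peptide=MLGSNKVPK
pos 27: CGA -> R; peptide=MLGSNKVPKR
pos 30: ACA -> T; peptide=MLGSNKVPKRT
pos 33: CUC -> L; peptide=MLGSNKVPKRTL
pos 36: GUC -> V; peptide=MLGSNKVPKRTLV
pos 39: CCA -> P; peptide=MLGSNKVPKRTLVP
pos 42: only 0 nt remain (<3), stop (end of mRNA)

Answer: MLGSNKVPKRTLVP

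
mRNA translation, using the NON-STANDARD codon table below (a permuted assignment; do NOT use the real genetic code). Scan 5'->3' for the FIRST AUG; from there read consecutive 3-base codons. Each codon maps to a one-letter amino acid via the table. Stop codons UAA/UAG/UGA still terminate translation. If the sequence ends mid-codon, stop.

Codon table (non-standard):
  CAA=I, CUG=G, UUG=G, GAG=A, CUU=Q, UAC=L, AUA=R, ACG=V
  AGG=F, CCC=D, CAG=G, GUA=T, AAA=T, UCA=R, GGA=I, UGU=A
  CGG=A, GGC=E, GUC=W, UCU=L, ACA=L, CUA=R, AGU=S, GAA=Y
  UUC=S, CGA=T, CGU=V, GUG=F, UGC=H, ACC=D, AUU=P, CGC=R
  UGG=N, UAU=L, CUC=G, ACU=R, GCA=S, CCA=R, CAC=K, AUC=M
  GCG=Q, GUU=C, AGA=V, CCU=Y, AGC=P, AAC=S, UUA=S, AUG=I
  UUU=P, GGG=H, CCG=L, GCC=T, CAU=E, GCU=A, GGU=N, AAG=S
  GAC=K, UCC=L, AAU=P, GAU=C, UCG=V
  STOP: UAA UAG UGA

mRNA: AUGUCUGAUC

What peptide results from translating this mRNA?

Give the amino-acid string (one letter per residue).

start AUG at pos 0
pos 0: AUG -> I; peptide=I
pos 3: UCU -> L; peptide=IL
pos 6: GAU -> C; peptide=ILC
pos 9: only 1 nt remain (<3), stop (end of mRNA)

Answer: ILC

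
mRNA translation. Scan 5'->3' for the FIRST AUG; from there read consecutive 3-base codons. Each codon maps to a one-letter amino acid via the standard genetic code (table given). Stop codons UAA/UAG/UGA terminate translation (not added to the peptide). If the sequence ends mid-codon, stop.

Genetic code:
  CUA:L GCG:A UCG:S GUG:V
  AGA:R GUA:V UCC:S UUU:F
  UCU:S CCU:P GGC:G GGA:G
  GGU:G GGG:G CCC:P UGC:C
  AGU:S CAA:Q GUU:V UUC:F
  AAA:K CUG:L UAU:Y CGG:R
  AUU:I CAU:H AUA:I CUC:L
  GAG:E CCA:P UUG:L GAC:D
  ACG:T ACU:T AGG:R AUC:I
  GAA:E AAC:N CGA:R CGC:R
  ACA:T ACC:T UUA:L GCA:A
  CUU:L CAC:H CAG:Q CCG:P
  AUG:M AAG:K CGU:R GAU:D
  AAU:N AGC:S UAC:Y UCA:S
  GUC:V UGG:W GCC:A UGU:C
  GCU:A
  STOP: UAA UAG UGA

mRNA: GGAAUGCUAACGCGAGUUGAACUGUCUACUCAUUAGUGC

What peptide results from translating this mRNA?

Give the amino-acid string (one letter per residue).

Answer: MLTRVELSTH

Derivation:
start AUG at pos 3
pos 3: AUG -> M; peptide=M
pos 6: CUA -> L; peptide=ML
pos 9: ACG -> T; peptide=MLT
pos 12: CGA -> R; peptide=MLTR
pos 15: GUU -> V; peptide=MLTRV
pos 18: GAA -> E; peptide=MLTRVE
pos 21: CUG -> L; peptide=MLTRVEL
pos 24: UCU -> S; peptide=MLTRVELS
pos 27: ACU -> T; peptide=MLTRVELST
pos 30: CAU -> H; peptide=MLTRVELSTH
pos 33: UAG -> STOP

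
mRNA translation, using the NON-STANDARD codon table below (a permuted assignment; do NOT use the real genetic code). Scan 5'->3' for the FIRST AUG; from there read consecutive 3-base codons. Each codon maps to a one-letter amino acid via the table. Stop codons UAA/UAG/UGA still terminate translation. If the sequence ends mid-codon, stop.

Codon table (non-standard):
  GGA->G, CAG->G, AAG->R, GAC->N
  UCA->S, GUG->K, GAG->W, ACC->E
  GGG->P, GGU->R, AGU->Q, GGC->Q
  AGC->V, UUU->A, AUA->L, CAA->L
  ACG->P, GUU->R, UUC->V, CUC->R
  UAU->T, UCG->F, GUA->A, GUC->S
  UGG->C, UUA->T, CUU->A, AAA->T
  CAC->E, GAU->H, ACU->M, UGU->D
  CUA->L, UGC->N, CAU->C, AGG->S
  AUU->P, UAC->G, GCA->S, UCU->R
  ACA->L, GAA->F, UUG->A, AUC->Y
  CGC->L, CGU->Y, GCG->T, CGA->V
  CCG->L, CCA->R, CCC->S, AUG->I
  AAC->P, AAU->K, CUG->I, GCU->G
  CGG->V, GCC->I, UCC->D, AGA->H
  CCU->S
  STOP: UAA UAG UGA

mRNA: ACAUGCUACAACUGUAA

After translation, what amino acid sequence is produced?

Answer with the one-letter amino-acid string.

start AUG at pos 2
pos 2: AUG -> I; peptide=I
pos 5: CUA -> L; peptide=IL
pos 8: CAA -> L; peptide=ILL
pos 11: CUG -> I; peptide=ILLI
pos 14: UAA -> STOP

Answer: ILLI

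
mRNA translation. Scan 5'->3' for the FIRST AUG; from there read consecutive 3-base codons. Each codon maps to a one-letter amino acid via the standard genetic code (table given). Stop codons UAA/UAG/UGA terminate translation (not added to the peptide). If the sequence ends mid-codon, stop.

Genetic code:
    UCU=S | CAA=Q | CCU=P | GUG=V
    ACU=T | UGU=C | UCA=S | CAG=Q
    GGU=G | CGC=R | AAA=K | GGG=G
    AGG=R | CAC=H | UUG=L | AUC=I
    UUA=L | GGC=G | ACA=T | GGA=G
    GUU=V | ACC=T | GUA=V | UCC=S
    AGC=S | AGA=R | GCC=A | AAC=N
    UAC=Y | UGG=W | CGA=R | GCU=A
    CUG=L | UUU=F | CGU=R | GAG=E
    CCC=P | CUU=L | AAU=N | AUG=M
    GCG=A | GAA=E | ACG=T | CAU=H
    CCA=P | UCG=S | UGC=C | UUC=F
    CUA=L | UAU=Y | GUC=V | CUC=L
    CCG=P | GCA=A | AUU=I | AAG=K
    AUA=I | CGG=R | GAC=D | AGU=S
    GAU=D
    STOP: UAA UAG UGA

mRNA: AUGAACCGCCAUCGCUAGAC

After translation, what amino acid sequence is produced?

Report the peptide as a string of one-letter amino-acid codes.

Answer: MNRHR

Derivation:
start AUG at pos 0
pos 0: AUG -> M; peptide=M
pos 3: AAC -> N; peptide=MN
pos 6: CGC -> R; peptide=MNR
pos 9: CAU -> H; peptide=MNRH
pos 12: CGC -> R; peptide=MNRHR
pos 15: UAG -> STOP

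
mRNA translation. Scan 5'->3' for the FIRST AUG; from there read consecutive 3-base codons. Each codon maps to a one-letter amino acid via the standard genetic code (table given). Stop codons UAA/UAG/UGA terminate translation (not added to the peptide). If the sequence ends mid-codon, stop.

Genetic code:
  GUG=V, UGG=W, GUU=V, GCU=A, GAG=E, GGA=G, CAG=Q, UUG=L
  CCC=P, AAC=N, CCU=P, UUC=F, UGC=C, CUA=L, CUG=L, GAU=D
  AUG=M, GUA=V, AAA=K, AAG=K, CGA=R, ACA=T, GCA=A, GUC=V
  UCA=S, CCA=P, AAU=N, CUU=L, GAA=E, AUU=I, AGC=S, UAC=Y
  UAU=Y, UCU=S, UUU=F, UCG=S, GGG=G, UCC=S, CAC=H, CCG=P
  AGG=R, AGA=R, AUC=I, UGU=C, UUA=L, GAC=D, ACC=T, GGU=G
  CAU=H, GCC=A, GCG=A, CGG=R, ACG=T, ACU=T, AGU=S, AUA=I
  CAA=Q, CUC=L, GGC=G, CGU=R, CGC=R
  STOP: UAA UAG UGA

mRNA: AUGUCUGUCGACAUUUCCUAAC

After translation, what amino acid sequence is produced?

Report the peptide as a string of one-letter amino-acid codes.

start AUG at pos 0
pos 0: AUG -> M; peptide=M
pos 3: UCU -> S; peptide=MS
pos 6: GUC -> V; peptide=MSV
pos 9: GAC -> D; peptide=MSVD
pos 12: AUU -> I; peptide=MSVDI
pos 15: UCC -> S; peptide=MSVDIS
pos 18: UAA -> STOP

Answer: MSVDIS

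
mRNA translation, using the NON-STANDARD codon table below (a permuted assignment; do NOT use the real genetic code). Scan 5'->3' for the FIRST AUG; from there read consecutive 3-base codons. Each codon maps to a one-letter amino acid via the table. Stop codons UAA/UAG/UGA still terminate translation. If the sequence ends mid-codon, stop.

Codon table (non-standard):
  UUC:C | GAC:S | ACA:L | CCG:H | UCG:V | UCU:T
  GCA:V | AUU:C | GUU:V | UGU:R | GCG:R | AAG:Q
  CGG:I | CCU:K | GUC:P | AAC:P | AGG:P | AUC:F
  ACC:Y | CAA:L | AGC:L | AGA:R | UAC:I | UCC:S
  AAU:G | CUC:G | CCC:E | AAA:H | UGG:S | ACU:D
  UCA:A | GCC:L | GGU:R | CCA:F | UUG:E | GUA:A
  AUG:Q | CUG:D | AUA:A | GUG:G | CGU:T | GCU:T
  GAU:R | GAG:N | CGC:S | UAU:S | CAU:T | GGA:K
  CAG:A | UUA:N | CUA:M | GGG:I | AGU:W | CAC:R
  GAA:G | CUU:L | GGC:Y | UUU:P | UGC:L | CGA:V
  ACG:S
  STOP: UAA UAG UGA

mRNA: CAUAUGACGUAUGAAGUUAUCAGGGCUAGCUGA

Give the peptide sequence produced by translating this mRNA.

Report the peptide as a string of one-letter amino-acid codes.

start AUG at pos 3
pos 3: AUG -> Q; peptide=Q
pos 6: ACG -> S; peptide=QS
pos 9: UAU -> S; peptide=QSS
pos 12: GAA -> G; peptide=QSSG
pos 15: GUU -> V; peptide=QSSGV
pos 18: AUC -> F; peptide=QSSGVF
pos 21: AGG -> P; peptide=QSSGVFP
pos 24: GCU -> T; peptide=QSSGVFPT
pos 27: AGC -> L; peptide=QSSGVFPTL
pos 30: UGA -> STOP

Answer: QSSGVFPTL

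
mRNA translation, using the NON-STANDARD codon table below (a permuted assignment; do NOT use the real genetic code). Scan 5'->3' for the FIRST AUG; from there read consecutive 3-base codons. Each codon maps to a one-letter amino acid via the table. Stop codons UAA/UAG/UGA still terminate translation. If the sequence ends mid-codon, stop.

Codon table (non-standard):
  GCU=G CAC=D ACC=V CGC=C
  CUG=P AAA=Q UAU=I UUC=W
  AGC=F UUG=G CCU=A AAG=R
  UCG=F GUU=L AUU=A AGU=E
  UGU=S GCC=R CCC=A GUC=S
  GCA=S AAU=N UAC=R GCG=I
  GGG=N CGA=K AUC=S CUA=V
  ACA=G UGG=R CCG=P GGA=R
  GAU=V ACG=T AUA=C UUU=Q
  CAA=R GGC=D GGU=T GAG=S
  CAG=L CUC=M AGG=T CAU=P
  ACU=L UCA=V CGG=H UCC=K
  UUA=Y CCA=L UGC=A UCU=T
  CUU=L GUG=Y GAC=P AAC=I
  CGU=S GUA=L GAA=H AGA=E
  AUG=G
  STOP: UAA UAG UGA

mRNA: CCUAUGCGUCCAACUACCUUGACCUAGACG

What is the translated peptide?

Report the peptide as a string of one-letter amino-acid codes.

Answer: GSLLVGV

Derivation:
start AUG at pos 3
pos 3: AUG -> G; peptide=G
pos 6: CGU -> S; peptide=GS
pos 9: CCA -> L; peptide=GSL
pos 12: ACU -> L; peptide=GSLL
pos 15: ACC -> V; peptide=GSLLV
pos 18: UUG -> G; peptide=GSLLVG
pos 21: ACC -> V; peptide=GSLLVGV
pos 24: UAG -> STOP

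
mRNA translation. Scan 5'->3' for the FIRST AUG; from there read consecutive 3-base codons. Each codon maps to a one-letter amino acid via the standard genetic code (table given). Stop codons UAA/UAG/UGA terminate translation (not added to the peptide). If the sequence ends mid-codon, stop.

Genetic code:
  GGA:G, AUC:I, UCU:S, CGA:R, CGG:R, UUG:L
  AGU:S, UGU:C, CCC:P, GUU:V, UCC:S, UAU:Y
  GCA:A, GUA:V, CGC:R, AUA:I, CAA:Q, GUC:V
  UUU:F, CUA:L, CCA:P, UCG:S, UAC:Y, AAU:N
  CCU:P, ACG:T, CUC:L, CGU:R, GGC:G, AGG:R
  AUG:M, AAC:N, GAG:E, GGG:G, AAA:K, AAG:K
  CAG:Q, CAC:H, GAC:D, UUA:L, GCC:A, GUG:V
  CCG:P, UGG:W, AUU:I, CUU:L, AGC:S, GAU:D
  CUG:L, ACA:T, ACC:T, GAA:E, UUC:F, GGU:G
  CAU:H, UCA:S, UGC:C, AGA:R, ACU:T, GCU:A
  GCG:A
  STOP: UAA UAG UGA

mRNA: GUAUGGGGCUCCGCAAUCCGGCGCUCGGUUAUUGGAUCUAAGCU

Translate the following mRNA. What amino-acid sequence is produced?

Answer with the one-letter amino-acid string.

start AUG at pos 2
pos 2: AUG -> M; peptide=M
pos 5: GGG -> G; peptide=MG
pos 8: CUC -> L; peptide=MGL
pos 11: CGC -> R; peptide=MGLR
pos 14: AAU -> N; peptide=MGLRN
pos 17: CCG -> P; peptide=MGLRNP
pos 20: GCG -> A; peptide=MGLRNPA
pos 23: CUC -> L; peptide=MGLRNPAL
pos 26: GGU -> G; peptide=MGLRNPALG
pos 29: UAU -> Y; peptide=MGLRNPALGY
pos 32: UGG -> W; peptide=MGLRNPALGYW
pos 35: AUC -> I; peptide=MGLRNPALGYWI
pos 38: UAA -> STOP

Answer: MGLRNPALGYWI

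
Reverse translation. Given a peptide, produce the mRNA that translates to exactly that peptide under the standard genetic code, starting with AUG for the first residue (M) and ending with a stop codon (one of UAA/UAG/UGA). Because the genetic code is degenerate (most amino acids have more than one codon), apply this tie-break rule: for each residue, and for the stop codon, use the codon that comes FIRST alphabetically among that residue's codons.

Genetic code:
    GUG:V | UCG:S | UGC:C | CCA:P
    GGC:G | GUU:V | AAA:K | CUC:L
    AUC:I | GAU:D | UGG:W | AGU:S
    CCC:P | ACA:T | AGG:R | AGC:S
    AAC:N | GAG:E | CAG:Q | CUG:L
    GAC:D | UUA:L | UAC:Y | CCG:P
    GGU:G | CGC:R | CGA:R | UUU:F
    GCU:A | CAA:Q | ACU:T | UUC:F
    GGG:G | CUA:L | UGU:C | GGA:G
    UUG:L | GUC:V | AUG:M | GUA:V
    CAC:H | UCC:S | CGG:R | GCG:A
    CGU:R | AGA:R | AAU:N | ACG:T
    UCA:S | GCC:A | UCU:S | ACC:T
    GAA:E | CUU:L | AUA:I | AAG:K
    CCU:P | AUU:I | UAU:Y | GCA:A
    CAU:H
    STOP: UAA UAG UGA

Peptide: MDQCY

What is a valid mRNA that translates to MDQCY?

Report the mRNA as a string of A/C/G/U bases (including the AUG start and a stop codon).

Answer: mRNA: AUGGACCAAUGCUACUAA

Derivation:
residue 1: M -> AUG (start codon)
residue 2: D codons sorted = GAC,GAU -> pick first = GAC
residue 3: Q codons sorted = CAA,CAG -> pick first = CAA
residue 4: C codons sorted = UGC,UGU -> pick first = UGC
residue 5: Y codons sorted = UAC,UAU -> pick first = UAC
terminator: stop codons sorted = UAA,UAG,UGA -> pick first = UAA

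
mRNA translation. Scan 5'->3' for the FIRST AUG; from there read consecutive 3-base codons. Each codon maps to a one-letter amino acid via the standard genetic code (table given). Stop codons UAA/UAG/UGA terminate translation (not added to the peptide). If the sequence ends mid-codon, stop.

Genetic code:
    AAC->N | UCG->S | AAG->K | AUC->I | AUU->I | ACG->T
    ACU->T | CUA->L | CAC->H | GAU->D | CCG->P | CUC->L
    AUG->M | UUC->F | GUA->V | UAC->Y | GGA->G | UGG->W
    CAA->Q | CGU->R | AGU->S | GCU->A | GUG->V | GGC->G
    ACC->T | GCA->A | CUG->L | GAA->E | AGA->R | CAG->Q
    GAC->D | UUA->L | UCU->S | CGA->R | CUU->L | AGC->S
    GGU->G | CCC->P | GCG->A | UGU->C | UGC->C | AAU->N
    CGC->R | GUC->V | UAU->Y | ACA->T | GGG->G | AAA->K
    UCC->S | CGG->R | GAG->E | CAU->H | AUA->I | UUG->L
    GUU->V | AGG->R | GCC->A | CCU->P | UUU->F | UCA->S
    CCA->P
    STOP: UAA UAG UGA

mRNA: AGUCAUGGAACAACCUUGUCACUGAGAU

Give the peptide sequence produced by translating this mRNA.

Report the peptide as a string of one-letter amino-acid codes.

start AUG at pos 4
pos 4: AUG -> M; peptide=M
pos 7: GAA -> E; peptide=ME
pos 10: CAA -> Q; peptide=MEQ
pos 13: CCU -> P; peptide=MEQP
pos 16: UGU -> C; peptide=MEQPC
pos 19: CAC -> H; peptide=MEQPCH
pos 22: UGA -> STOP

Answer: MEQPCH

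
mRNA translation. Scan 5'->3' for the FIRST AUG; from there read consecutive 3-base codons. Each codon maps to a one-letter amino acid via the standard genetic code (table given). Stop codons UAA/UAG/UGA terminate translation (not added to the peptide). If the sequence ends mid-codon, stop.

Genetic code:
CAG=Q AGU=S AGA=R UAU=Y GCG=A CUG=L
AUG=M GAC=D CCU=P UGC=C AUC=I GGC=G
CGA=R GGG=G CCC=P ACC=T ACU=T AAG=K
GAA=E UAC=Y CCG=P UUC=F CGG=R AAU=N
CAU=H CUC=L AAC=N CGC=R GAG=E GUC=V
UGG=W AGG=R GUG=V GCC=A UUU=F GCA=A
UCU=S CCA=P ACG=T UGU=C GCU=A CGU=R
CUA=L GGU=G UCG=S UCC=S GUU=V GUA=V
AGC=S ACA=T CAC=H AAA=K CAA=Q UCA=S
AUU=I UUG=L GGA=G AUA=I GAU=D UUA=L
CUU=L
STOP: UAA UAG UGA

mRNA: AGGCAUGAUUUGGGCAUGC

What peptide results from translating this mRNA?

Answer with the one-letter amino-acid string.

Answer: MIWAC

Derivation:
start AUG at pos 4
pos 4: AUG -> M; peptide=M
pos 7: AUU -> I; peptide=MI
pos 10: UGG -> W; peptide=MIW
pos 13: GCA -> A; peptide=MIWA
pos 16: UGC -> C; peptide=MIWAC
pos 19: only 0 nt remain (<3), stop (end of mRNA)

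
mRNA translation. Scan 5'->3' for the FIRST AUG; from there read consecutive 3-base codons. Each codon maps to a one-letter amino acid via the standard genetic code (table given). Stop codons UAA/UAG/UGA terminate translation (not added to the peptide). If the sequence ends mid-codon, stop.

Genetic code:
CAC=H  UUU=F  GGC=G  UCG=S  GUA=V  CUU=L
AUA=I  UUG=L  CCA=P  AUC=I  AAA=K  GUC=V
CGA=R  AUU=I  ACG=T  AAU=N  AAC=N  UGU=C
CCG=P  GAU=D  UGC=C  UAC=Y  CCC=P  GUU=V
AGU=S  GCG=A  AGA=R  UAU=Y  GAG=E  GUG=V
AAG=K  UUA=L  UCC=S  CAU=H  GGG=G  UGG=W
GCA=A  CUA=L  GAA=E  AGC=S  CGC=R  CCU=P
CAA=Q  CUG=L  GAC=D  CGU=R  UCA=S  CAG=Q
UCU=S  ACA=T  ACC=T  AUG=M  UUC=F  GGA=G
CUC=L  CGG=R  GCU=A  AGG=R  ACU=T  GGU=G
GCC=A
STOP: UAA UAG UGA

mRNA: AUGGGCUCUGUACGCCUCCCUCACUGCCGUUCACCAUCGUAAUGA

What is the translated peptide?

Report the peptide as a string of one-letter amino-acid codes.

start AUG at pos 0
pos 0: AUG -> M; peptide=M
pos 3: GGC -> G; peptide=MG
pos 6: UCU -> S; peptide=MGS
pos 9: GUA -> V; peptide=MGSV
pos 12: CGC -> R; peptide=MGSVR
pos 15: CUC -> L; peptide=MGSVRL
pos 18: CCU -> P; peptide=MGSVRLP
pos 21: CAC -> H; peptide=MGSVRLPH
pos 24: UGC -> C; peptide=MGSVRLPHC
pos 27: CGU -> R; peptide=MGSVRLPHCR
pos 30: UCA -> S; peptide=MGSVRLPHCRS
pos 33: CCA -> P; peptide=MGSVRLPHCRSP
pos 36: UCG -> S; peptide=MGSVRLPHCRSPS
pos 39: UAA -> STOP

Answer: MGSVRLPHCRSPS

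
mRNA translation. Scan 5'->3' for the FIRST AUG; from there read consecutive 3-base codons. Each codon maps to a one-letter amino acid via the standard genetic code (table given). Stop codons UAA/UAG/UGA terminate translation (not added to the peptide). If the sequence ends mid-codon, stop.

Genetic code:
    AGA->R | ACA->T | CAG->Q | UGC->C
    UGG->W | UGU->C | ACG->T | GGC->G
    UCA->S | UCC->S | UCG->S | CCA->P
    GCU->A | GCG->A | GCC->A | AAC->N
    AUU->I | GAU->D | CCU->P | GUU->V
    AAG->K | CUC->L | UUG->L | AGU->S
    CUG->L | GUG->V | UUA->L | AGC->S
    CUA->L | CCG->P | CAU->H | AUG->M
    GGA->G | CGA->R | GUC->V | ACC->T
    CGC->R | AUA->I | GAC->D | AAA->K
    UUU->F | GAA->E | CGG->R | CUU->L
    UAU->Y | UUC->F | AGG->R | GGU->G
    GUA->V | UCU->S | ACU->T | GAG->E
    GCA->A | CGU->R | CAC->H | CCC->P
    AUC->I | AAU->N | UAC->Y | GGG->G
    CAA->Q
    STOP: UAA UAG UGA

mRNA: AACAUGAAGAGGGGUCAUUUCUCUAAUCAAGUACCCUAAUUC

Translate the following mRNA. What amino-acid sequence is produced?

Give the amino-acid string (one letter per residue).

start AUG at pos 3
pos 3: AUG -> M; peptide=M
pos 6: AAG -> K; peptide=MK
pos 9: AGG -> R; peptide=MKR
pos 12: GGU -> G; peptide=MKRG
pos 15: CAU -> H; peptide=MKRGH
pos 18: UUC -> F; peptide=MKRGHF
pos 21: UCU -> S; peptide=MKRGHFS
pos 24: AAU -> N; peptide=MKRGHFSN
pos 27: CAA -> Q; peptide=MKRGHFSNQ
pos 30: GUA -> V; peptide=MKRGHFSNQV
pos 33: CCC -> P; peptide=MKRGHFSNQVP
pos 36: UAA -> STOP

Answer: MKRGHFSNQVP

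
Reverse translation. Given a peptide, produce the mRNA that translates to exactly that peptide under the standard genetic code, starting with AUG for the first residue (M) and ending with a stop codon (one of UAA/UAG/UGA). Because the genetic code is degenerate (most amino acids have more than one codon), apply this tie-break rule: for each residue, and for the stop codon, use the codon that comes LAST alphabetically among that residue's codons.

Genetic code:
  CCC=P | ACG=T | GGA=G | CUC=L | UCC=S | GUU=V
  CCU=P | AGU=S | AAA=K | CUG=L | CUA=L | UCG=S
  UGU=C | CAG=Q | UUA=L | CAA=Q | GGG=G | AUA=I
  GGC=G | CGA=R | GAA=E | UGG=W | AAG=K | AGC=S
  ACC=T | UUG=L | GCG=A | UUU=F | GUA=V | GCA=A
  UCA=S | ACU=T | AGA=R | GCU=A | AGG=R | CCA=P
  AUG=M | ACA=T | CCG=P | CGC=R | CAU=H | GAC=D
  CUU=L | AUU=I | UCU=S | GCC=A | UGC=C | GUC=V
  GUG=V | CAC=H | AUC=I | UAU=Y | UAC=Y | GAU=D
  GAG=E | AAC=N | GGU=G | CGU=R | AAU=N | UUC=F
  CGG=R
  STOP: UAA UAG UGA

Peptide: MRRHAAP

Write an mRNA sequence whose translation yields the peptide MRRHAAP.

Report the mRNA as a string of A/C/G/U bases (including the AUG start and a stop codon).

residue 1: M -> AUG (start codon)
residue 2: R codons sorted = AGA,AGG,CGA,CGC,CGG,CGU -> pick last = CGU
residue 3: R codons sorted = AGA,AGG,CGA,CGC,CGG,CGU -> pick last = CGU
residue 4: H codons sorted = CAC,CAU -> pick last = CAU
residue 5: A codons sorted = GCA,GCC,GCG,GCU -> pick last = GCU
residue 6: A codons sorted = GCA,GCC,GCG,GCU -> pick last = GCU
residue 7: P codons sorted = CCA,CCC,CCG,CCU -> pick last = CCU
terminator: stop codons sorted = UAA,UAG,UGA -> pick last = UGA

Answer: mRNA: AUGCGUCGUCAUGCUGCUCCUUGA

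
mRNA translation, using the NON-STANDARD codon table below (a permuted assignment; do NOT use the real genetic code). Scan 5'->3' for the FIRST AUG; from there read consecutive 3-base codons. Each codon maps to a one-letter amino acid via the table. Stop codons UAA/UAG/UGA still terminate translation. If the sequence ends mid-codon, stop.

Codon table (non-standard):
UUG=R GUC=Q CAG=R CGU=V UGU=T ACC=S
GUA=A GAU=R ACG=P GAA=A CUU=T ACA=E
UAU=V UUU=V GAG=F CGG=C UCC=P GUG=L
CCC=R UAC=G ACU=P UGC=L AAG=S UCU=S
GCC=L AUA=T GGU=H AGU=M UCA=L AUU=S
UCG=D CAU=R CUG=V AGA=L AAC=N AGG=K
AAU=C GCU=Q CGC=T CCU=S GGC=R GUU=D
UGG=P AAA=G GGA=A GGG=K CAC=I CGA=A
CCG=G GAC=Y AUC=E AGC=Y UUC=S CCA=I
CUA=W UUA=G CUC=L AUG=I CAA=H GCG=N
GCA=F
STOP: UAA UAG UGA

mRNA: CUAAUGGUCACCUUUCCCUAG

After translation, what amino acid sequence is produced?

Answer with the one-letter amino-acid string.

Answer: IQSVR

Derivation:
start AUG at pos 3
pos 3: AUG -> I; peptide=I
pos 6: GUC -> Q; peptide=IQ
pos 9: ACC -> S; peptide=IQS
pos 12: UUU -> V; peptide=IQSV
pos 15: CCC -> R; peptide=IQSVR
pos 18: UAG -> STOP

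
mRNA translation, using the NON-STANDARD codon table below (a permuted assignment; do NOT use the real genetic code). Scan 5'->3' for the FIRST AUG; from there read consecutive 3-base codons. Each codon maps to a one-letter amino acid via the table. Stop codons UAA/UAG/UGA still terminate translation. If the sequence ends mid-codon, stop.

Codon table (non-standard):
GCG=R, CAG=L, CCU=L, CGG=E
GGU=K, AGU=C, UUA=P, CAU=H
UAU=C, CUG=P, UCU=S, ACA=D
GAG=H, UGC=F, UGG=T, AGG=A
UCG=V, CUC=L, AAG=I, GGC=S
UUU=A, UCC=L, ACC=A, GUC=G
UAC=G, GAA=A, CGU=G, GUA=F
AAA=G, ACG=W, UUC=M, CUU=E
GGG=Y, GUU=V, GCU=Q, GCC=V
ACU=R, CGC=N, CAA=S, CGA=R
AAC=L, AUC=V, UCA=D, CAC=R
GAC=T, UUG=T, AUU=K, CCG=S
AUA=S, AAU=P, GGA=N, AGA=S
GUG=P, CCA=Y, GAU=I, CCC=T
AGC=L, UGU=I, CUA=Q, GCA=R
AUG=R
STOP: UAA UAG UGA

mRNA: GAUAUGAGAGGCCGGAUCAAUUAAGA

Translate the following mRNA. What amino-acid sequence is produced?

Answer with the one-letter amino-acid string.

Answer: RSSEVP

Derivation:
start AUG at pos 3
pos 3: AUG -> R; peptide=R
pos 6: AGA -> S; peptide=RS
pos 9: GGC -> S; peptide=RSS
pos 12: CGG -> E; peptide=RSSE
pos 15: AUC -> V; peptide=RSSEV
pos 18: AAU -> P; peptide=RSSEVP
pos 21: UAA -> STOP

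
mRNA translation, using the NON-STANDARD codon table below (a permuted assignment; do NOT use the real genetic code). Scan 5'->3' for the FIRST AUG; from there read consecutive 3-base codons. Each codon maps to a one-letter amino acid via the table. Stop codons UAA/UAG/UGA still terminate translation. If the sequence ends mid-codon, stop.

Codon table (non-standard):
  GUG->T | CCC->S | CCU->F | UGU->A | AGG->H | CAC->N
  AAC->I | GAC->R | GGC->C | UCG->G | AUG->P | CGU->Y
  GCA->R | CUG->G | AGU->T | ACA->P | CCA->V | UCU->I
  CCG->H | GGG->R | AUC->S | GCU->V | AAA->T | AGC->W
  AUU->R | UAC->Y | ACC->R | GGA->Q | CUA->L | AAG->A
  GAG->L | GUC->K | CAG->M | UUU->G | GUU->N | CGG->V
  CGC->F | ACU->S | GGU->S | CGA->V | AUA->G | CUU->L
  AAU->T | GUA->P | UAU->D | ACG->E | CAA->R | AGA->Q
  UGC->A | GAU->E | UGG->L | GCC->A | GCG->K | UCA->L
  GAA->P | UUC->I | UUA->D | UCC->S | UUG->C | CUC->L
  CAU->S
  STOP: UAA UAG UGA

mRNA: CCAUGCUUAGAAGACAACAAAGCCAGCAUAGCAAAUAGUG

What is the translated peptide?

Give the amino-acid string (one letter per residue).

Answer: PLQQRRWMSWT

Derivation:
start AUG at pos 2
pos 2: AUG -> P; peptide=P
pos 5: CUU -> L; peptide=PL
pos 8: AGA -> Q; peptide=PLQ
pos 11: AGA -> Q; peptide=PLQQ
pos 14: CAA -> R; peptide=PLQQR
pos 17: CAA -> R; peptide=PLQQRR
pos 20: AGC -> W; peptide=PLQQRRW
pos 23: CAG -> M; peptide=PLQQRRWM
pos 26: CAU -> S; peptide=PLQQRRWMS
pos 29: AGC -> W; peptide=PLQQRRWMSW
pos 32: AAA -> T; peptide=PLQQRRWMSWT
pos 35: UAG -> STOP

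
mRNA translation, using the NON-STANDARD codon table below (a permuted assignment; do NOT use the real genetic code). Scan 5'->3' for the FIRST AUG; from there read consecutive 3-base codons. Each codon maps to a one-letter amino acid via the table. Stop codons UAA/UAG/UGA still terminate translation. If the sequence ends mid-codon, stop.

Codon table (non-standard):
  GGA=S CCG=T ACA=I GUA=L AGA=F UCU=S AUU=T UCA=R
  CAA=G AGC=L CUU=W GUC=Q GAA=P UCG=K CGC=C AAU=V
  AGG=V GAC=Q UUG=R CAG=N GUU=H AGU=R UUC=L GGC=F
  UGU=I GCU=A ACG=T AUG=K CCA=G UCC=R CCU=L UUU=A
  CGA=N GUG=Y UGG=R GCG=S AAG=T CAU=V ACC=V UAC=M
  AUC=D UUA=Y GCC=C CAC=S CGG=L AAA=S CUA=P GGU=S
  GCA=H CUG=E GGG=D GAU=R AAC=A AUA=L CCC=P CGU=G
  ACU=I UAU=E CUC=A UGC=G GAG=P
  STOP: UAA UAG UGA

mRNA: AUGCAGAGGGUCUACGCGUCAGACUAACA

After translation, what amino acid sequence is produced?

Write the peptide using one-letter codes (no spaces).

start AUG at pos 0
pos 0: AUG -> K; peptide=K
pos 3: CAG -> N; peptide=KN
pos 6: AGG -> V; peptide=KNV
pos 9: GUC -> Q; peptide=KNVQ
pos 12: UAC -> M; peptide=KNVQM
pos 15: GCG -> S; peptide=KNVQMS
pos 18: UCA -> R; peptide=KNVQMSR
pos 21: GAC -> Q; peptide=KNVQMSRQ
pos 24: UAA -> STOP

Answer: KNVQMSRQ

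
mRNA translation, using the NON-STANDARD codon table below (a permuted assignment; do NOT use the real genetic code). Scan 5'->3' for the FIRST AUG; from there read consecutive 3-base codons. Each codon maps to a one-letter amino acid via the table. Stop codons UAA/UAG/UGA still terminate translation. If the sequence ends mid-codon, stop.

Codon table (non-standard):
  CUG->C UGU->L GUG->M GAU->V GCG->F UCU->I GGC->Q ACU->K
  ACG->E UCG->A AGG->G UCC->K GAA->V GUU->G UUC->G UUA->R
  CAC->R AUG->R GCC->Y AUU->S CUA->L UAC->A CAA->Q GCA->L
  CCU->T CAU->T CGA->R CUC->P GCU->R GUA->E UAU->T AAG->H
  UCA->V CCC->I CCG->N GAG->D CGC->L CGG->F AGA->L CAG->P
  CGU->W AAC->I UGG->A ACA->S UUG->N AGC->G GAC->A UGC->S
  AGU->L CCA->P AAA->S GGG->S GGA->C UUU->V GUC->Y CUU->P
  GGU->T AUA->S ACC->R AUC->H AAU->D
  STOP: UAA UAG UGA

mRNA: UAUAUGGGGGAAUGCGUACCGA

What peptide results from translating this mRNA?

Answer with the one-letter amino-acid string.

Answer: RSVSEN

Derivation:
start AUG at pos 3
pos 3: AUG -> R; peptide=R
pos 6: GGG -> S; peptide=RS
pos 9: GAA -> V; peptide=RSV
pos 12: UGC -> S; peptide=RSVS
pos 15: GUA -> E; peptide=RSVSE
pos 18: CCG -> N; peptide=RSVSEN
pos 21: only 1 nt remain (<3), stop (end of mRNA)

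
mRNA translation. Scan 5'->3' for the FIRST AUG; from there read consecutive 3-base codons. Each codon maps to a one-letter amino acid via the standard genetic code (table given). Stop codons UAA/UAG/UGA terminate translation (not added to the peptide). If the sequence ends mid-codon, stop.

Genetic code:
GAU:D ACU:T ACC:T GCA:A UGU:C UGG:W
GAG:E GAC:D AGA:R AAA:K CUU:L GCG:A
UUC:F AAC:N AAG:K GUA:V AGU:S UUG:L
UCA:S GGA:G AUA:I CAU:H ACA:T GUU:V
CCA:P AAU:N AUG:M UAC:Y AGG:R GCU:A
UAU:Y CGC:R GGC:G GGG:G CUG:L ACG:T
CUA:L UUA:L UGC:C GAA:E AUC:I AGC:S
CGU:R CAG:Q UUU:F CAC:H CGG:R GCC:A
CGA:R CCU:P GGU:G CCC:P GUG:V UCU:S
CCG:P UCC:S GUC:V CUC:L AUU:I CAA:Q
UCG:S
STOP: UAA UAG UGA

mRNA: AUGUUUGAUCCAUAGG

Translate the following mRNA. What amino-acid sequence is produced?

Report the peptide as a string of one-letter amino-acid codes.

Answer: MFDP

Derivation:
start AUG at pos 0
pos 0: AUG -> M; peptide=M
pos 3: UUU -> F; peptide=MF
pos 6: GAU -> D; peptide=MFD
pos 9: CCA -> P; peptide=MFDP
pos 12: UAG -> STOP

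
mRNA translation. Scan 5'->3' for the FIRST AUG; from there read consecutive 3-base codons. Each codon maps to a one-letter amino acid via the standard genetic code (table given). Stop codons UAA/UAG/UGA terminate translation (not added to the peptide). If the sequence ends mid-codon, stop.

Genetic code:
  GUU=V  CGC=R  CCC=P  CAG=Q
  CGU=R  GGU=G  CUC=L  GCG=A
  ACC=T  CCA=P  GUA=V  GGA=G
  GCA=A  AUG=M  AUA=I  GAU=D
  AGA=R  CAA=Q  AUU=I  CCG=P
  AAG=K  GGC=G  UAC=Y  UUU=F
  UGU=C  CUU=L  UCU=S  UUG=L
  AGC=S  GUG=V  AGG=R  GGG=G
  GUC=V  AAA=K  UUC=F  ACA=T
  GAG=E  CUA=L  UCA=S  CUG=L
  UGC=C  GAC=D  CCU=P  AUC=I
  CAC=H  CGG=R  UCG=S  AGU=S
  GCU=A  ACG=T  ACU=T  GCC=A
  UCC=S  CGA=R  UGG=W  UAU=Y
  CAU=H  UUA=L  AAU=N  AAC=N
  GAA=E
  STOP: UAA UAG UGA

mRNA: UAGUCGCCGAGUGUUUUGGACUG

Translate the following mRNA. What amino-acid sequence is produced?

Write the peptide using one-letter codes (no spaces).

no AUG start codon found

Answer: (empty: no AUG start codon)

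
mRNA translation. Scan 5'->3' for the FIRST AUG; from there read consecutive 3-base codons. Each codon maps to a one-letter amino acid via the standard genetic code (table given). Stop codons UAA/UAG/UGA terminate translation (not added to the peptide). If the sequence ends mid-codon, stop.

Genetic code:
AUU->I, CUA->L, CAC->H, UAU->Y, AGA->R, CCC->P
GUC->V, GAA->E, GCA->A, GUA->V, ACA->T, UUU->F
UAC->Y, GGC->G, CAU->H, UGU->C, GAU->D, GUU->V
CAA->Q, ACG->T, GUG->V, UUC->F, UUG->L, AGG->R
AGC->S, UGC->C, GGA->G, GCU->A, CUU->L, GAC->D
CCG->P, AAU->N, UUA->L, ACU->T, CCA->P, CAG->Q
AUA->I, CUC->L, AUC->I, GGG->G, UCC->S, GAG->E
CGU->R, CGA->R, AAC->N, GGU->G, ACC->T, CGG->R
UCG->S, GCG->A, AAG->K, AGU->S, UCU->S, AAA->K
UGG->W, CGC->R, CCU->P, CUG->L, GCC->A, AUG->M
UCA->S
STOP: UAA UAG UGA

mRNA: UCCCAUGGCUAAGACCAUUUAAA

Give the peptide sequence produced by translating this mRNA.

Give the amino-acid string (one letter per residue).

Answer: MAKTI

Derivation:
start AUG at pos 4
pos 4: AUG -> M; peptide=M
pos 7: GCU -> A; peptide=MA
pos 10: AAG -> K; peptide=MAK
pos 13: ACC -> T; peptide=MAKT
pos 16: AUU -> I; peptide=MAKTI
pos 19: UAA -> STOP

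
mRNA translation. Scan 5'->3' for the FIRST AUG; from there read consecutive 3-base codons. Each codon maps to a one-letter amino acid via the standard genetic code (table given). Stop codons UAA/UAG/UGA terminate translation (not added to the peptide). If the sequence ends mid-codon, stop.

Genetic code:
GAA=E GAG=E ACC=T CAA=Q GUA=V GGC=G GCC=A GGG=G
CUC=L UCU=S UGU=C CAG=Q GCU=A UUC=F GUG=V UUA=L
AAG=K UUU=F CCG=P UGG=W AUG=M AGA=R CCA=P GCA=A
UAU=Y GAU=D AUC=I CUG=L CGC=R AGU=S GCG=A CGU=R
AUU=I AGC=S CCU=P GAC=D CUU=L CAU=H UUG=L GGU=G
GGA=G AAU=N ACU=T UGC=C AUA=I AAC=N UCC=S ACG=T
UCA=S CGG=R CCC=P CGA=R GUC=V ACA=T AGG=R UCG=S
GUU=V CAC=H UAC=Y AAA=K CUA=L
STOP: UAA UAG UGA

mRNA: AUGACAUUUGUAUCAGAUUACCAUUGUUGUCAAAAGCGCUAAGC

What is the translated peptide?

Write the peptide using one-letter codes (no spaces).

Answer: MTFVSDYHCCQKR

Derivation:
start AUG at pos 0
pos 0: AUG -> M; peptide=M
pos 3: ACA -> T; peptide=MT
pos 6: UUU -> F; peptide=MTF
pos 9: GUA -> V; peptide=MTFV
pos 12: UCA -> S; peptide=MTFVS
pos 15: GAU -> D; peptide=MTFVSD
pos 18: UAC -> Y; peptide=MTFVSDY
pos 21: CAU -> H; peptide=MTFVSDYH
pos 24: UGU -> C; peptide=MTFVSDYHC
pos 27: UGU -> C; peptide=MTFVSDYHCC
pos 30: CAA -> Q; peptide=MTFVSDYHCCQ
pos 33: AAG -> K; peptide=MTFVSDYHCCQK
pos 36: CGC -> R; peptide=MTFVSDYHCCQKR
pos 39: UAA -> STOP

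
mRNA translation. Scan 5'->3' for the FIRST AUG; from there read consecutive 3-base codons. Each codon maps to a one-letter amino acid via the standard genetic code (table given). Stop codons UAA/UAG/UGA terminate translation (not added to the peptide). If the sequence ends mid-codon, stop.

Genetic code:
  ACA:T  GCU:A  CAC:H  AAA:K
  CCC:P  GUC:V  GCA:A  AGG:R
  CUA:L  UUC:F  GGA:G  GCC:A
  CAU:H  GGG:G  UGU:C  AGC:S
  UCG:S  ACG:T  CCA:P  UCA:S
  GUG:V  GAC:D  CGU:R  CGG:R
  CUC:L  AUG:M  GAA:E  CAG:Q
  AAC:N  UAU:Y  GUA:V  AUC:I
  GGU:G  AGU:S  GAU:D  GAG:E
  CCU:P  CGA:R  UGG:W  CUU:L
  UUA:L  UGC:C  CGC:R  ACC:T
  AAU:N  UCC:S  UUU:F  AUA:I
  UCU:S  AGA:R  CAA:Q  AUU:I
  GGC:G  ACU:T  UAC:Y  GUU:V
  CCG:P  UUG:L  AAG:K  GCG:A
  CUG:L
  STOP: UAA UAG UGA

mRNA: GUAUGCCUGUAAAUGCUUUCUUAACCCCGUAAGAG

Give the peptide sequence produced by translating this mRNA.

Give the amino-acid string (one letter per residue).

start AUG at pos 2
pos 2: AUG -> M; peptide=M
pos 5: CCU -> P; peptide=MP
pos 8: GUA -> V; peptide=MPV
pos 11: AAU -> N; peptide=MPVN
pos 14: GCU -> A; peptide=MPVNA
pos 17: UUC -> F; peptide=MPVNAF
pos 20: UUA -> L; peptide=MPVNAFL
pos 23: ACC -> T; peptide=MPVNAFLT
pos 26: CCG -> P; peptide=MPVNAFLTP
pos 29: UAA -> STOP

Answer: MPVNAFLTP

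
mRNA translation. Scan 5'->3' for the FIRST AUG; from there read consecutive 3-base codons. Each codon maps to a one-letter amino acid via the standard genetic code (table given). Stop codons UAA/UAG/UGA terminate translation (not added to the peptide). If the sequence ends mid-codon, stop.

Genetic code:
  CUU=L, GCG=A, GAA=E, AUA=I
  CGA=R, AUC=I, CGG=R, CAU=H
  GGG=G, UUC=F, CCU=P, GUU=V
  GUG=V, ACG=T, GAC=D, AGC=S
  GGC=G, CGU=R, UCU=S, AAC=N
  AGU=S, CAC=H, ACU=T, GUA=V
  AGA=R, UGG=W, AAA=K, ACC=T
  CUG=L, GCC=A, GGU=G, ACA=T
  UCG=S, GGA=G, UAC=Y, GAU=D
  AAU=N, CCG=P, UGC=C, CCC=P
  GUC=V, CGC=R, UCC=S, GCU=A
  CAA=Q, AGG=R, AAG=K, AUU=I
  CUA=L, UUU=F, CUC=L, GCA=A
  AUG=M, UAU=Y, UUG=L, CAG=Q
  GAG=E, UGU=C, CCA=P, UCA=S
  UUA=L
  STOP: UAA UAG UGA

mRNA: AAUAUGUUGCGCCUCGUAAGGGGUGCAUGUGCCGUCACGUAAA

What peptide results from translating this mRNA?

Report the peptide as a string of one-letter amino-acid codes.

Answer: MLRLVRGACAVT

Derivation:
start AUG at pos 3
pos 3: AUG -> M; peptide=M
pos 6: UUG -> L; peptide=ML
pos 9: CGC -> R; peptide=MLR
pos 12: CUC -> L; peptide=MLRL
pos 15: GUA -> V; peptide=MLRLV
pos 18: AGG -> R; peptide=MLRLVR
pos 21: GGU -> G; peptide=MLRLVRG
pos 24: GCA -> A; peptide=MLRLVRGA
pos 27: UGU -> C; peptide=MLRLVRGAC
pos 30: GCC -> A; peptide=MLRLVRGACA
pos 33: GUC -> V; peptide=MLRLVRGACAV
pos 36: ACG -> T; peptide=MLRLVRGACAVT
pos 39: UAA -> STOP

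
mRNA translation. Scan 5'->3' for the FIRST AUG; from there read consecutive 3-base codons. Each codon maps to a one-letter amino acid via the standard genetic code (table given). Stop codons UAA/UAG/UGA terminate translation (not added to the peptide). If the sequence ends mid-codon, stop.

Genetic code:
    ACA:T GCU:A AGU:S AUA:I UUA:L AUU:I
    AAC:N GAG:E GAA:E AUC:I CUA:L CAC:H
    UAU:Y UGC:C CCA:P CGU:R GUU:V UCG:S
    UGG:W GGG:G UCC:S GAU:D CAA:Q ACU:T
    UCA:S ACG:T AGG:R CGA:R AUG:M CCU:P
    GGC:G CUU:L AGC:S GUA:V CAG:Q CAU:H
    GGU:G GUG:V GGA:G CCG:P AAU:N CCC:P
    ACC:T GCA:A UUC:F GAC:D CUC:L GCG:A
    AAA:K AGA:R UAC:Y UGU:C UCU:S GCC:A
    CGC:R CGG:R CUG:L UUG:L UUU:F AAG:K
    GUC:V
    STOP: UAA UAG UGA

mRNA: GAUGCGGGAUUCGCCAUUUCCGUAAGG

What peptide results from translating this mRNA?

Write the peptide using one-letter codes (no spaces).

start AUG at pos 1
pos 1: AUG -> M; peptide=M
pos 4: CGG -> R; peptide=MR
pos 7: GAU -> D; peptide=MRD
pos 10: UCG -> S; peptide=MRDS
pos 13: CCA -> P; peptide=MRDSP
pos 16: UUU -> F; peptide=MRDSPF
pos 19: CCG -> P; peptide=MRDSPFP
pos 22: UAA -> STOP

Answer: MRDSPFP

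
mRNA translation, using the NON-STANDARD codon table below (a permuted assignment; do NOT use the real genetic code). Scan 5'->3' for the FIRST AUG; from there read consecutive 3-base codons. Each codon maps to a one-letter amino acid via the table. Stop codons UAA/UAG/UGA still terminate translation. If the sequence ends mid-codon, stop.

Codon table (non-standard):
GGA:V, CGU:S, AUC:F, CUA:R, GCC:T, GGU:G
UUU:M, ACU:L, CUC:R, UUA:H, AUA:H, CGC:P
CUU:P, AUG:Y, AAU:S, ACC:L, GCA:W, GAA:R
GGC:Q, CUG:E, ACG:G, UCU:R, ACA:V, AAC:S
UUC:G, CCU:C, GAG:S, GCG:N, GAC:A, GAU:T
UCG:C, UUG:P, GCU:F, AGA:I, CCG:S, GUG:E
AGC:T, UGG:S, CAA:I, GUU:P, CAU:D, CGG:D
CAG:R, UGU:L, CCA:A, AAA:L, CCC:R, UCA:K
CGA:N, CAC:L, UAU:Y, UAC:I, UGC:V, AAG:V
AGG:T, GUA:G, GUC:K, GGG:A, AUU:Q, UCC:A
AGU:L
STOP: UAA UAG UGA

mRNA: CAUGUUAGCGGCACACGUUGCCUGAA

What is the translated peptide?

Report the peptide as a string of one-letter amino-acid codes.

start AUG at pos 1
pos 1: AUG -> Y; peptide=Y
pos 4: UUA -> H; peptide=YH
pos 7: GCG -> N; peptide=YHN
pos 10: GCA -> W; peptide=YHNW
pos 13: CAC -> L; peptide=YHNWL
pos 16: GUU -> P; peptide=YHNWLP
pos 19: GCC -> T; peptide=YHNWLPT
pos 22: UGA -> STOP

Answer: YHNWLPT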